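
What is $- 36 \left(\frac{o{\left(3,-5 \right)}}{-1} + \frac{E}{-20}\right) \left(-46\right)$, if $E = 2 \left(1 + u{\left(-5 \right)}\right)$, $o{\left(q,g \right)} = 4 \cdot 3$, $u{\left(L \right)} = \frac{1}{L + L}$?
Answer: $- \frac{500526}{25} \approx -20021.0$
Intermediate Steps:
$u{\left(L \right)} = \frac{1}{2 L}$
$o{\left(q,g \right)} = 12$
$E = \frac{9}{5}$ ($E = 2 \left(1 + \frac{1}{2 \left(-5\right)}\right) = 2 \left(1 + \frac{1}{2} \left(- \frac{1}{5}\right)\right) = 2 \left(1 - \frac{1}{10}\right) = 2 \cdot \frac{9}{10} = \frac{9}{5} \approx 1.8$)
$- 36 \left(\frac{o{\left(3,-5 \right)}}{-1} + \frac{E}{-20}\right) \left(-46\right) = - 36 \left(\frac{12}{-1} + \frac{9}{5 \left(-20\right)}\right) \left(-46\right) = - 36 \left(12 \left(-1\right) + \frac{9}{5} \left(- \frac{1}{20}\right)\right) \left(-46\right) = - 36 \left(-12 - \frac{9}{100}\right) \left(-46\right) = \left(-36\right) \left(- \frac{1209}{100}\right) \left(-46\right) = \frac{10881}{25} \left(-46\right) = - \frac{500526}{25}$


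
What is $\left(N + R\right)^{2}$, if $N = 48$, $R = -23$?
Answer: $625$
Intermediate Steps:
$\left(N + R\right)^{2} = \left(48 - 23\right)^{2} = 25^{2} = 625$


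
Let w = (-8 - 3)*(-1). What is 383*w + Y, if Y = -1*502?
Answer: 3711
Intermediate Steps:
w = 11 (w = -11*(-1) = 11)
Y = -502
383*w + Y = 383*11 - 502 = 4213 - 502 = 3711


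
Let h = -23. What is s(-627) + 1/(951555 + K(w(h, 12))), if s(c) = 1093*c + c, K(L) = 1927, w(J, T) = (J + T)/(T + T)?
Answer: -654029536115/953482 ≈ -6.8594e+5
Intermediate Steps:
w(J, T) = (J + T)/(2*T) (w(J, T) = (J + T)/((2*T)) = (J + T)*(1/(2*T)) = (J + T)/(2*T))
s(c) = 1094*c
s(-627) + 1/(951555 + K(w(h, 12))) = 1094*(-627) + 1/(951555 + 1927) = -685938 + 1/953482 = -654029536115/953482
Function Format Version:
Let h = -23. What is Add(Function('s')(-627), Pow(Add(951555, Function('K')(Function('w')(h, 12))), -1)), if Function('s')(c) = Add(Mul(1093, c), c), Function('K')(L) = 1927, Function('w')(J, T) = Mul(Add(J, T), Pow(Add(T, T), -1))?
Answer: Rational(-654029536115, 953482) ≈ -6.8594e+5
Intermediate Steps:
Function('w')(J, T) = Mul(Rational(1, 2), Pow(T, -1), Add(J, T)) (Function('w')(J, T) = Mul(Add(J, T), Pow(Mul(2, T), -1)) = Mul(Add(J, T), Mul(Rational(1, 2), Pow(T, -1))) = Mul(Rational(1, 2), Pow(T, -1), Add(J, T)))
Function('s')(c) = Mul(1094, c)
Add(Function('s')(-627), Pow(Add(951555, Function('K')(Function('w')(h, 12))), -1)) = Add(Mul(1094, -627), Pow(Add(951555, 1927), -1)) = Add(-685938, Pow(953482, -1)) = Add(-685938, Rational(1, 953482)) = Rational(-654029536115, 953482)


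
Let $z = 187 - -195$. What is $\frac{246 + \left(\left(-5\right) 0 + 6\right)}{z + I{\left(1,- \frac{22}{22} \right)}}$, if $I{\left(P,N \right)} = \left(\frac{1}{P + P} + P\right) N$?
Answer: $\frac{504}{761} \approx 0.66229$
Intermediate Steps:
$I{\left(P,N \right)} = N \left(P + \frac{1}{2 P}\right)$ ($I{\left(P,N \right)} = \left(\frac{1}{2 P} + P\right) N = \left(P + \frac{1}{2 P}\right) N = N \left(P + \frac{1}{2 P}\right)$)
$z = 382$ ($z = 187 + 195 = 382$)
$\frac{246 + \left(\left(-5\right) 0 + 6\right)}{z + I{\left(1,- \frac{22}{22} \right)}} = \frac{246 + \left(\left(-5\right) 0 + 6\right)}{382 + \left(- \frac{22}{22} \cdot 1 + \frac{\left(-22\right) \frac{1}{22}}{2 \cdot 1}\right)} = \frac{246 + \left(0 + 6\right)}{382 + \left(\left(-22\right) \frac{1}{22} \cdot 1 + \frac{1}{2} \left(\left(-22\right) \frac{1}{22}\right) 1\right)} = \frac{246 + 6}{382 - \left(1 + \frac{1}{2} \cdot 1\right)} = \frac{252}{382 - \frac{3}{2}} = \frac{252}{\frac{761}{2}} = 252 \cdot \frac{2}{761} = \frac{504}{761}$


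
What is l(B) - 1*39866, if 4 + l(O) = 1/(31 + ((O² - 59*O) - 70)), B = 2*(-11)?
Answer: -69493409/1743 ≈ -39870.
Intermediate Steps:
B = -22
l(O) = -4 + 1/(-39 + O² - 59*O) (l(O) = -4 + 1/(31 + ((O² - 59*O) - 70)) = -4 + 1/(31 + (-70 + O² - 59*O)) = -4 + 1/(-39 + O² - 59*O))
l(B) - 1*39866 = (-157 - 236*(-22) + 4*(-22)²)/(39 - 1*(-22)² + 59*(-22)) - 1*39866 = (-157 + 5192 + 4*484)/(39 - 1*484 - 1298) - 39866 = (-157 + 5192 + 1936)/(39 - 484 - 1298) - 39866 = 6971/(-1743) - 39866 = -1/1743*6971 - 39866 = -6971/1743 - 39866 = -69493409/1743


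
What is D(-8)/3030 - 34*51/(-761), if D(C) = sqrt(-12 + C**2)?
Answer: 1734/761 + sqrt(13)/1515 ≈ 2.2810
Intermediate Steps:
D(-8)/3030 - 34*51/(-761) = sqrt(-12 + (-8)**2)/3030 - 34*51/(-761) = sqrt(-12 + 64)*(1/3030) - 1734*(-1/761) = sqrt(52)*(1/3030) + 1734/761 = (2*sqrt(13))*(1/3030) + 1734/761 = sqrt(13)/1515 + 1734/761 = 1734/761 + sqrt(13)/1515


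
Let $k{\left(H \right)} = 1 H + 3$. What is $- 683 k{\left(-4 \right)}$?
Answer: $683$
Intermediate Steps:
$k{\left(H \right)} = 3 + H$ ($k{\left(H \right)} = H + 3 = 3 + H$)
$- 683 k{\left(-4 \right)} = - 683 \left(3 - 4\right) = \left(-683\right) \left(-1\right) = 683$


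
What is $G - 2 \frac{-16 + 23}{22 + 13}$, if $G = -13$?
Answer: $- \frac{67}{5} \approx -13.4$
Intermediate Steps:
$G - 2 \frac{-16 + 23}{22 + 13} = -13 - 2 \frac{-16 + 23}{22 + 13} = -13 - 2 \cdot \frac{7}{35} = -13 - 2 \cdot 7 \cdot \frac{1}{35} = -13 - \frac{2}{5} = - \frac{67}{5}$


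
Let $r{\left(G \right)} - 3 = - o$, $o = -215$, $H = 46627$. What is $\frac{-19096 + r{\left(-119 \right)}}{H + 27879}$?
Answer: $- \frac{9439}{37253} \approx -0.25338$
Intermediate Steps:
$r{\left(G \right)} = 218$ ($r{\left(G \right)} = 3 - -215 = 3 + 215 = 218$)
$\frac{-19096 + r{\left(-119 \right)}}{H + 27879} = \frac{-19096 + 218}{46627 + 27879} = - \frac{18878}{74506} = \left(-18878\right) \frac{1}{74506} = - \frac{9439}{37253}$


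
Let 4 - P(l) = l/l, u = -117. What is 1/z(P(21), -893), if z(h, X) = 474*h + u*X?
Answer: 1/105903 ≈ 9.4426e-6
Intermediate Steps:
P(l) = 3 (P(l) = 4 - l/l = 4 - 1*1 = 4 - 1 = 3)
z(h, X) = -117*X + 474*h (z(h, X) = 474*h - 117*X = -117*X + 474*h)
1/z(P(21), -893) = 1/(-117*(-893) + 474*3) = 1/(104481 + 1422) = 1/105903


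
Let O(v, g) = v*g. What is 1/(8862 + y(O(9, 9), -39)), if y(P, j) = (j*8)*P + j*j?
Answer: -1/14889 ≈ -6.7164e-5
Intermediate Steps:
O(v, g) = g*v
y(P, j) = j**2 + 8*P*j (y(P, j) = (8*j)*P + j**2 = 8*P*j + j**2 = j**2 + 8*P*j)
1/(8862 + y(O(9, 9), -39)) = 1/(8862 - 39*(-39 + 8*(9*9))) = 1/(8862 - 39*(-39 + 8*81)) = 1/(8862 - 39*(-39 + 648)) = 1/(8862 - 39*609) = 1/(8862 - 23751) = 1/(-14889) = -1/14889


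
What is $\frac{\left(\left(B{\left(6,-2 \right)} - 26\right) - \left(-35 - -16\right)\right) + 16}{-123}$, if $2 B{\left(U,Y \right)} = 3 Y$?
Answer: $- \frac{2}{41} \approx -0.048781$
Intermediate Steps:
$B{\left(U,Y \right)} = \frac{3 Y}{2}$
$\frac{\left(\left(B{\left(6,-2 \right)} - 26\right) - \left(-35 - -16\right)\right) + 16}{-123} = \frac{\left(\left(\frac{3}{2} \left(-2\right) - 26\right) - \left(-35 - -16\right)\right) + 16}{-123} = - \frac{\left(\left(-3 - 26\right) - \left(-35 + 16\right)\right) + 16}{123} = - \frac{\left(-29 - -19\right) + 16}{123} = - \frac{\left(-29 + 19\right) + 16}{123} = - \frac{-10 + 16}{123} = \left(- \frac{1}{123}\right) 6 = - \frac{2}{41}$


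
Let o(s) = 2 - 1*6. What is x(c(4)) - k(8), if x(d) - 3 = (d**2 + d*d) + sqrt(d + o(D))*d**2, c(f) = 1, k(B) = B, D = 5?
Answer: -3 + I*sqrt(3) ≈ -3.0 + 1.732*I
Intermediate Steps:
o(s) = -4 (o(s) = 2 - 6 = -4)
x(d) = 3 + 2*d**2 + d**2*sqrt(-4 + d) (x(d) = 3 + ((d**2 + d*d) + sqrt(d - 4)*d**2) = 3 + ((d**2 + d**2) + sqrt(-4 + d)*d**2) = 3 + (2*d**2 + d**2*sqrt(-4 + d)) = 3 + 2*d**2 + d**2*sqrt(-4 + d))
x(c(4)) - k(8) = (3 + 2*1**2 + 1**2*sqrt(-4 + 1)) - 1*8 = (3 + 2*1 + 1*sqrt(-3)) - 8 = (3 + 2 + 1*(I*sqrt(3))) - 8 = (3 + 2 + I*sqrt(3)) - 8 = (5 + I*sqrt(3)) - 8 = -3 + I*sqrt(3)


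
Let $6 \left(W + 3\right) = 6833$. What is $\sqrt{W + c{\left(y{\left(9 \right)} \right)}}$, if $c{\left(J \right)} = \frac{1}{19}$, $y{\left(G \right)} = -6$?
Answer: $\frac{\sqrt{14761974}}{114} \approx 33.703$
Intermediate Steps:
$W = \frac{6815}{6}$ ($W = -3 + \frac{1}{6} \cdot 6833 = -3 + \frac{6833}{6} = \frac{6815}{6} \approx 1135.8$)
$c{\left(J \right)} = \frac{1}{19}$
$\sqrt{W + c{\left(y{\left(9 \right)} \right)}} = \sqrt{\frac{6815}{6} + \frac{1}{19}} = \sqrt{\frac{129491}{114}} = \frac{\sqrt{14761974}}{114}$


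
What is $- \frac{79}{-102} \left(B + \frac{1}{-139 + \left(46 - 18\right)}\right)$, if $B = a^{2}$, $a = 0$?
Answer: $- \frac{79}{11322} \approx -0.0069776$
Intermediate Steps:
$B = 0$ ($B = 0^{2} = 0$)
$- \frac{79}{-102} \left(B + \frac{1}{-139 + \left(46 - 18\right)}\right) = - \frac{79}{-102} \left(0 + \frac{1}{-139 + \left(46 - 18\right)}\right) = \left(-79\right) \left(- \frac{1}{102}\right) \left(0 + \frac{1}{-139 + 28}\right) = \frac{79 \left(0 + \frac{1}{-111}\right)}{102} = \frac{79 \left(0 - \frac{1}{111}\right)}{102} = \frac{79}{102} \left(- \frac{1}{111}\right) = - \frac{79}{11322}$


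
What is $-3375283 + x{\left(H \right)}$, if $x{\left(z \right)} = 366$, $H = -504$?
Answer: $-3374917$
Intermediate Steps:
$-3375283 + x{\left(H \right)} = -3375283 + 366 = -3374917$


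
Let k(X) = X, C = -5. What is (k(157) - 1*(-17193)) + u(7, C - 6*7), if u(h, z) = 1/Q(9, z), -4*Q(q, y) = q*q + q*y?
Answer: 2966852/171 ≈ 17350.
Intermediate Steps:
Q(q, y) = -q²/4 - q*y/4 (Q(q, y) = -(q*q + q*y)/4 = -(q² + q*y)/4 = -q²/4 - q*y/4)
u(h, z) = 1/(-81/4 - 9*z/4) (u(h, z) = 1/(-¼*9*(9 + z)) = 1/(-81/4 - 9*z/4))
(k(157) - 1*(-17193)) + u(7, C - 6*7) = (157 - 1*(-17193)) - 4/(81 + 9*(-5 - 6*7)) = (157 + 17193) - 4/(81 + 9*(-5 - 42)) = 17350 - 4/(81 + 9*(-47)) = 17350 - 4/(81 - 423) = 17350 - 4/(-342) = 17350 - 4*(-1/342) = 17350 + 2/171 = 2966852/171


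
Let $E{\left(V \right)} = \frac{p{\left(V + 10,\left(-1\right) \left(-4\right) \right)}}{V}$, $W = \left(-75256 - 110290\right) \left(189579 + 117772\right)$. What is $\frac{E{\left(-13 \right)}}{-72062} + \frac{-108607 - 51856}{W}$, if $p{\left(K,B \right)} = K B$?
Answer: $- \frac{267005141287}{26711968549032338} \approx -9.9957 \cdot 10^{-6}$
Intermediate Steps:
$W = -57027748646$ ($W = \left(-185546\right) 307351 = -57027748646$)
$p{\left(K,B \right)} = B K$
$E{\left(V \right)} = \frac{40 + 4 V}{V}$ ($E{\left(V \right)} = \frac{\left(-1\right) \left(-4\right) \left(V + 10\right)}{V} = \frac{4 \left(10 + V\right)}{V} = \frac{40 + 4 V}{V}$)
$\frac{E{\left(-13 \right)}}{-72062} + \frac{-108607 - 51856}{W} = \frac{4 + \frac{40}{-13}}{-72062} + \frac{-108607 - 51856}{-57027748646} = \left(4 + 40 \left(- \frac{1}{13}\right)\right) \left(- \frac{1}{72062}\right) - - \frac{160463}{57027748646} = \left(4 - \frac{40}{13}\right) \left(- \frac{1}{72062}\right) + \frac{160463}{57027748646} = \frac{12}{13} \left(- \frac{1}{72062}\right) + \frac{160463}{57027748646} = - \frac{6}{468403} + \frac{160463}{57027748646} = - \frac{267005141287}{26711968549032338}$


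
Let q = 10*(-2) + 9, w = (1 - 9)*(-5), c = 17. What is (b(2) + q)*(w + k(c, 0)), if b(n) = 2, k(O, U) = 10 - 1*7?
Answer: -387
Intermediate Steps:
k(O, U) = 3 (k(O, U) = 10 - 7 = 3)
w = 40 (w = -8*(-5) = 40)
q = -11 (q = -20 + 9 = -11)
(b(2) + q)*(w + k(c, 0)) = (2 - 11)*(40 + 3) = -9*43 = -387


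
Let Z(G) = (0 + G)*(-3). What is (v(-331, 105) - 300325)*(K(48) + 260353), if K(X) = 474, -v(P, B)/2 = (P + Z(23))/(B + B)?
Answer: -234995625445/3 ≈ -7.8332e+10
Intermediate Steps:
Z(G) = -3*G (Z(G) = G*(-3) = -3*G)
v(P, B) = -(-69 + P)/B (v(P, B) = -2*(P - 3*23)/(B + B) = -2*(P - 69)/(2*B) = -2*(-69 + P)*1/(2*B) = -(-69 + P)/B)
(v(-331, 105) - 300325)*(K(48) + 260353) = ((69 - 1*(-331))/105 - 300325)*(474 + 260353) = ((69 + 331)/105 - 300325)*260827 = ((1/105)*400 - 300325)*260827 = (80/21 - 300325)*260827 = -6306745/21*260827 = -234995625445/3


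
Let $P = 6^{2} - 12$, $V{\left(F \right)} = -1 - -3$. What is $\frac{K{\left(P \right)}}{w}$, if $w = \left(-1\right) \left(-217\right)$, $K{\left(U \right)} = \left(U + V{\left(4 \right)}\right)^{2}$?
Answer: $\frac{676}{217} \approx 3.1152$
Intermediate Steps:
$V{\left(F \right)} = 2$ ($V{\left(F \right)} = -1 + 3 = 2$)
$P = 24$ ($P = 36 - 12 = 24$)
$K{\left(U \right)} = \left(2 + U\right)^{2}$ ($K{\left(U \right)} = \left(U + 2\right)^{2} = \left(2 + U\right)^{2}$)
$w = 217$
$\frac{K{\left(P \right)}}{w} = \frac{\left(2 + 24\right)^{2}}{217} = 26^{2} \cdot \frac{1}{217} = 676 \cdot \frac{1}{217} = \frac{676}{217}$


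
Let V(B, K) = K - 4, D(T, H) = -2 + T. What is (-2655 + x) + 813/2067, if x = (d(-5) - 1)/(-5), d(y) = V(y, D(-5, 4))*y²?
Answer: -8954956/3445 ≈ -2599.4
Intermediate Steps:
V(B, K) = -4 + K
d(y) = -11*y² (d(y) = (-4 + (-2 - 5))*y² = (-4 - 7)*y² = -11*y²)
x = 276/5 (x = (-11*(-5)² - 1)/(-5) = (-11*25 - 1)*(-⅕) = (-275 - 1)*(-⅕) = -276*(-⅕) = 276/5 ≈ 55.200)
(-2655 + x) + 813/2067 = (-2655 + 276/5) + 813/2067 = -12999/5 + 813*(1/2067) = -12999/5 + 271/689 = -8954956/3445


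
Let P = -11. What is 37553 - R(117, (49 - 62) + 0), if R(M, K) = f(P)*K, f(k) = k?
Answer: 37410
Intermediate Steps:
R(M, K) = -11*K
37553 - R(117, (49 - 62) + 0) = 37553 - (-11)*((49 - 62) + 0) = 37553 - (-11)*(-13 + 0) = 37553 - (-11)*(-13) = 37553 - 1*143 = 37553 - 143 = 37410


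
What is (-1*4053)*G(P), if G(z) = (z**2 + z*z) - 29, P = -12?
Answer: -1049727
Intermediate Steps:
G(z) = -29 + 2*z**2 (G(z) = (z**2 + z**2) - 29 = 2*z**2 - 29 = -29 + 2*z**2)
(-1*4053)*G(P) = (-1*4053)*(-29 + 2*(-12)**2) = -4053*(-29 + 2*144) = -4053*(-29 + 288) = -4053*259 = -1049727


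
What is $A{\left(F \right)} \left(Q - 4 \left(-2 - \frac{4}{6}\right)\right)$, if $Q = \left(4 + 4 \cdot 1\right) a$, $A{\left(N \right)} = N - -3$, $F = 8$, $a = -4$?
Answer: $- \frac{704}{3} \approx -234.67$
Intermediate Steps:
$A{\left(N \right)} = 3 + N$ ($A{\left(N \right)} = N + 3 = 3 + N$)
$Q = -32$ ($Q = \left(4 + 4 \cdot 1\right) \left(-4\right) = \left(4 + 4\right) \left(-4\right) = 8 \left(-4\right) = -32$)
$A{\left(F \right)} \left(Q - 4 \left(-2 - \frac{4}{6}\right)\right) = \left(3 + 8\right) \left(-32 - 4 \left(-2 - \frac{4}{6}\right)\right) = 11 \left(-32 - 4 \left(-2 - \frac{2}{3}\right)\right) = 11 \left(-32 - - \frac{32}{3}\right) = 11 \left(-32 + \frac{32}{3}\right) = 11 \left(- \frac{64}{3}\right) = - \frac{704}{3}$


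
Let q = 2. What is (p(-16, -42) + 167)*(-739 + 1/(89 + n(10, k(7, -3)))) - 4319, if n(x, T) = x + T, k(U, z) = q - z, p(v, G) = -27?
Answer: -2802219/26 ≈ -1.0778e+5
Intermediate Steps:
k(U, z) = 2 - z
n(x, T) = T + x
(p(-16, -42) + 167)*(-739 + 1/(89 + n(10, k(7, -3)))) - 4319 = (-27 + 167)*(-739 + 1/(89 + ((2 - 1*(-3)) + 10))) - 4319 = 140*(-739 + 1/(89 + ((2 + 3) + 10))) - 4319 = 140*(-739 + 1/(89 + (5 + 10))) - 4319 = 140*(-739 + 1/(89 + 15)) - 4319 = 140*(-739 + 1/104) - 4319 = 140*(-76855/104) - 4319 = -2689925/26 - 4319 = -2802219/26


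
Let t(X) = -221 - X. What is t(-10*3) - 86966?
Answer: -87157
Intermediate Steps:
t(-10*3) - 86966 = (-221 - (-10)*3) - 86966 = (-221 - 1*(-30)) - 86966 = (-221 + 30) - 86966 = -191 - 86966 = -87157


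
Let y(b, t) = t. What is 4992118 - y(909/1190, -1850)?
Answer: 4993968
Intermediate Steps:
4992118 - y(909/1190, -1850) = 4992118 - 1*(-1850) = 4992118 + 1850 = 4993968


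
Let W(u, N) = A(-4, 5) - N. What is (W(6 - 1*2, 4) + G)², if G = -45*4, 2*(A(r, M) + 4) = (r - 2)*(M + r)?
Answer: 36481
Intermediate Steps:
A(r, M) = -4 + (-2 + r)*(M + r)/2 (A(r, M) = -4 + ((r - 2)*(M + r))/2 = -4 + ((-2 + r)*(M + r))/2 = -4 + (-2 + r)*(M + r)/2)
G = -180
W(u, N) = -7 - N (W(u, N) = (-4 + (½)*(-4)² - 1*5 - 1*(-4) + (½)*5*(-4)) - N = (-4 + (½)*16 - 5 + 4 - 10) - N = (-4 + 8 - 5 + 4 - 10) - N = -7 - N)
(W(6 - 1*2, 4) + G)² = ((-7 - 1*4) - 180)² = ((-7 - 4) - 180)² = (-11 - 180)² = (-191)² = 36481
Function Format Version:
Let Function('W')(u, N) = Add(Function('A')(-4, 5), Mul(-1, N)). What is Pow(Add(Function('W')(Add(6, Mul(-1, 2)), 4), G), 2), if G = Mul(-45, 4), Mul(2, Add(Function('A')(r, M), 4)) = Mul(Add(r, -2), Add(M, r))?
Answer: 36481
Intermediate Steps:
Function('A')(r, M) = Add(-4, Mul(Rational(1, 2), Add(-2, r), Add(M, r))) (Function('A')(r, M) = Add(-4, Mul(Rational(1, 2), Mul(Add(r, -2), Add(M, r)))) = Add(-4, Mul(Rational(1, 2), Mul(Add(-2, r), Add(M, r)))) = Add(-4, Mul(Rational(1, 2), Add(-2, r), Add(M, r))))
G = -180
Function('W')(u, N) = Add(-7, Mul(-1, N)) (Function('W')(u, N) = Add(Add(-4, Mul(Rational(1, 2), Pow(-4, 2)), Mul(-1, 5), Mul(-1, -4), Mul(Rational(1, 2), 5, -4)), Mul(-1, N)) = Add(Add(-4, Mul(Rational(1, 2), 16), -5, 4, -10), Mul(-1, N)) = Add(Add(-4, 8, -5, 4, -10), Mul(-1, N)) = Add(-7, Mul(-1, N)))
Pow(Add(Function('W')(Add(6, Mul(-1, 2)), 4), G), 2) = Pow(Add(Add(-7, Mul(-1, 4)), -180), 2) = Pow(Add(Add(-7, -4), -180), 2) = Pow(Add(-11, -180), 2) = Pow(-191, 2) = 36481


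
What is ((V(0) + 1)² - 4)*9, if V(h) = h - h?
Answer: -27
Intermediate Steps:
V(h) = 0
((V(0) + 1)² - 4)*9 = ((0 + 1)² - 4)*9 = (1² - 4)*9 = (1 - 4)*9 = -3*9 = -27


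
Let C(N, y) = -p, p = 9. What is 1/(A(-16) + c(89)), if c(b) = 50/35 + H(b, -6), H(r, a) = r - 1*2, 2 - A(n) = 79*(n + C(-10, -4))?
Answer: 7/14458 ≈ 0.00048416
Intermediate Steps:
C(N, y) = -9 (C(N, y) = -1*9 = -9)
A(n) = 713 - 79*n (A(n) = 2 - 79*(n - 9) = 2 - 79*(-9 + n) = 2 - (-711 + 79*n) = 2 + (711 - 79*n) = 713 - 79*n)
H(r, a) = -2 + r (H(r, a) = r - 2 = -2 + r)
c(b) = -4/7 + b (c(b) = 50/35 + (-2 + b) = 50*(1/35) + (-2 + b) = 10/7 + (-2 + b) = -4/7 + b)
1/(A(-16) + c(89)) = 1/((713 - 79*(-16)) + (-4/7 + 89)) = 1/((713 + 1264) + 619/7) = 1/(1977 + 619/7) = 1/(14458/7) = 7/14458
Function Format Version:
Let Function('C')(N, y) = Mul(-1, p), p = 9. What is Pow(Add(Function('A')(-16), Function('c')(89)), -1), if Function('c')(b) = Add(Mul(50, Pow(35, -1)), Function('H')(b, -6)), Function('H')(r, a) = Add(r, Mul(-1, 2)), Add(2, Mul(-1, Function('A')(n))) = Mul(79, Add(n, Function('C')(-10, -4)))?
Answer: Rational(7, 14458) ≈ 0.00048416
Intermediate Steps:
Function('C')(N, y) = -9 (Function('C')(N, y) = Mul(-1, 9) = -9)
Function('A')(n) = Add(713, Mul(-79, n)) (Function('A')(n) = Add(2, Mul(-1, Mul(79, Add(n, -9)))) = Add(2, Mul(-1, Mul(79, Add(-9, n)))) = Add(2, Mul(-1, Add(-711, Mul(79, n)))) = Add(2, Add(711, Mul(-79, n))) = Add(713, Mul(-79, n)))
Function('H')(r, a) = Add(-2, r) (Function('H')(r, a) = Add(r, -2) = Add(-2, r))
Function('c')(b) = Add(Rational(-4, 7), b) (Function('c')(b) = Add(Mul(50, Pow(35, -1)), Add(-2, b)) = Add(Mul(50, Rational(1, 35)), Add(-2, b)) = Add(Rational(10, 7), Add(-2, b)) = Add(Rational(-4, 7), b))
Pow(Add(Function('A')(-16), Function('c')(89)), -1) = Pow(Add(Add(713, Mul(-79, -16)), Add(Rational(-4, 7), 89)), -1) = Pow(Add(Add(713, 1264), Rational(619, 7)), -1) = Pow(Add(1977, Rational(619, 7)), -1) = Pow(Rational(14458, 7), -1) = Rational(7, 14458)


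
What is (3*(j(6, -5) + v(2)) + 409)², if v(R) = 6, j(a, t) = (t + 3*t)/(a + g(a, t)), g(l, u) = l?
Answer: 178084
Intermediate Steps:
j(a, t) = 2*t/a (j(a, t) = (t + 3*t)/(a + a) = (4*t)/((2*a)) = (4*t)*(1/(2*a)) = 2*t/a)
(3*(j(6, -5) + v(2)) + 409)² = (3*(2*(-5)/6 + 6) + 409)² = (3*(2*(-5)*(⅙) + 6) + 409)² = (3*(-5/3 + 6) + 409)² = (3*(13/3) + 409)² = (13 + 409)² = 422² = 178084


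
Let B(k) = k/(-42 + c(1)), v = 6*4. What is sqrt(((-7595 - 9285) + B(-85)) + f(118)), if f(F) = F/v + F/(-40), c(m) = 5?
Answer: I*sqrt(20792594370)/1110 ≈ 129.91*I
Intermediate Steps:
v = 24
B(k) = -k/37 (B(k) = k/(-42 + 5) = k/(-37) = k*(-1/37) = -k/37)
f(F) = F/60 (f(F) = F/24 + F/(-40) = F*(1/24) + F*(-1/40) = F/24 - F/40 = F/60)
sqrt(((-7595 - 9285) + B(-85)) + f(118)) = sqrt(((-7595 - 9285) - 1/37*(-85)) + (1/60)*118) = sqrt((-16880 + 85/37) + 59/30) = sqrt(-624475/37 + 59/30) = sqrt(-18732067/1110) = I*sqrt(20792594370)/1110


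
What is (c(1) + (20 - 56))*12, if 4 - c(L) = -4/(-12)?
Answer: -388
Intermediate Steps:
c(L) = 11/3 (c(L) = 4 - (-4)/(-12) = 4 - (-4)*(-1)/12 = 4 - 1*⅓ = 4 - ⅓ = 11/3)
(c(1) + (20 - 56))*12 = (11/3 + (20 - 56))*12 = (11/3 - 36)*12 = -97/3*12 = -388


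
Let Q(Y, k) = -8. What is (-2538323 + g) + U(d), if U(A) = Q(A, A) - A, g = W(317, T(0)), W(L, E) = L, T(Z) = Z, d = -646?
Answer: -2537368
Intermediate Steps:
g = 317
U(A) = -8 - A
(-2538323 + g) + U(d) = (-2538323 + 317) + (-8 - 1*(-646)) = -2538006 + (-8 + 646) = -2538006 + 638 = -2537368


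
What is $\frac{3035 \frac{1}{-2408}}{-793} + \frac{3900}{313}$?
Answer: $\frac{7448171555}{597687272} \approx 12.462$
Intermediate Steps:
$\frac{3035 \frac{1}{-2408}}{-793} + \frac{3900}{313} = 3035 \left(- \frac{1}{2408}\right) \left(- \frac{1}{793}\right) + 3900 \cdot \frac{1}{313} = \left(- \frac{3035}{2408}\right) \left(- \frac{1}{793}\right) + \frac{3900}{313} = \frac{3035}{1909544} + \frac{3900}{313} = \frac{7448171555}{597687272}$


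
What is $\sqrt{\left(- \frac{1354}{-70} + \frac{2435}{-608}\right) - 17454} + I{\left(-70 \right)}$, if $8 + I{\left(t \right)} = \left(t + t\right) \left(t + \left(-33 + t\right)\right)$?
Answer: $24212 + \frac{i \sqrt{493555989570}}{5320} \approx 24212.0 + 132.06 i$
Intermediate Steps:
$I{\left(t \right)} = -8 + 2 t \left(-33 + 2 t\right)$ ($I{\left(t \right)} = -8 + \left(t + t\right) \left(t + \left(-33 + t\right)\right) = -8 + 2 t \left(-33 + 2 t\right)$)
$\sqrt{\left(- \frac{1354}{-70} + \frac{2435}{-608}\right) - 17454} + I{\left(-70 \right)} = \sqrt{\left(- \frac{1354}{-70} + \frac{2435}{-608}\right) - 17454} - \left(-4612 - 19600\right) = \sqrt{\left(\left(-1354\right) \left(- \frac{1}{70}\right) + 2435 \left(- \frac{1}{608}\right)\right) - 17454} + \left(-8 + 4620 + 4 \cdot 4900\right) = \sqrt{\left(\frac{677}{35} - \frac{2435}{608}\right) - 17454} + \left(-8 + 4620 + 19600\right) = \sqrt{\frac{326391}{21280} - 17454} + 24212 = \sqrt{- \frac{371094729}{21280}} + 24212 = \frac{i \sqrt{493555989570}}{5320} + 24212 = 24212 + \frac{i \sqrt{493555989570}}{5320}$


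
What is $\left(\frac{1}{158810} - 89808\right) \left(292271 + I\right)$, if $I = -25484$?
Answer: $- \frac{3805025170886973}{158810} \approx -2.396 \cdot 10^{10}$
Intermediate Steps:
$\left(\frac{1}{158810} - 89808\right) \left(292271 + I\right) = \left(\frac{1}{158810} - 89808\right) \left(292271 - 25484\right) = \left(\frac{1}{158810} - 89808\right) 266787 = \left(- \frac{14262408479}{158810}\right) 266787 = - \frac{3805025170886973}{158810}$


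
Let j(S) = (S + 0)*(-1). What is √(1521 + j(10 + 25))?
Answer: √1486 ≈ 38.549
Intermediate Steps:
j(S) = -S (j(S) = S*(-1) = -S)
√(1521 + j(10 + 25)) = √(1521 - (10 + 25)) = √(1521 - 1*35) = √(1521 - 35) = √1486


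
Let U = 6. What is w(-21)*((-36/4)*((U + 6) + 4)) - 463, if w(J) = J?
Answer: 2561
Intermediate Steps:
w(-21)*((-36/4)*((U + 6) + 4)) - 463 = -21*(-36/4)*((6 + 6) + 4) - 463 = -21*(-36/4)*(12 + 4) - 463 = -21*(-6*3/2)*16 - 463 = -(-189)*16 - 463 = -21*(-144) - 463 = 3024 - 463 = 2561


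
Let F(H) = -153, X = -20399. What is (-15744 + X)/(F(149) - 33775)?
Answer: 36143/33928 ≈ 1.0653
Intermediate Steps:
(-15744 + X)/(F(149) - 33775) = (-15744 - 20399)/(-153 - 33775) = -36143/(-33928) = -36143*(-1/33928) = 36143/33928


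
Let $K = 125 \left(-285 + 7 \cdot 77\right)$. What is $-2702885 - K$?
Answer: $-2734635$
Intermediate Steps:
$K = 31750$ ($K = 125 \left(-285 + 539\right) = 125 \cdot 254 = 31750$)
$-2702885 - K = -2702885 - 31750 = -2734635$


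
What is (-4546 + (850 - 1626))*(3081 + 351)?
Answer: -18265104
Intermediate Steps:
(-4546 + (850 - 1626))*(3081 + 351) = (-4546 - 776)*3432 = -5322*3432 = -18265104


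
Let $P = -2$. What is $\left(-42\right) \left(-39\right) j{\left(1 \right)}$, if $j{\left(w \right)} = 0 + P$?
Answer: $-3276$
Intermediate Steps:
$j{\left(w \right)} = -2$ ($j{\left(w \right)} = 0 - 2 = -2$)
$\left(-42\right) \left(-39\right) j{\left(1 \right)} = \left(-42\right) \left(-39\right) \left(-2\right) = 1638 \left(-2\right) = -3276$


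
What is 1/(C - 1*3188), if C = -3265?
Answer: -1/6453 ≈ -0.00015497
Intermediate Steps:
1/(C - 1*3188) = 1/(-3265 - 1*3188) = 1/(-3265 - 3188) = 1/(-6453) = -1/6453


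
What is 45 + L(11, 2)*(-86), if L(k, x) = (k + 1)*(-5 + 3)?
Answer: 2109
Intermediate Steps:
L(k, x) = -2 - 2*k (L(k, x) = (1 + k)*(-2) = -2 - 2*k)
45 + L(11, 2)*(-86) = 45 + (-2 - 2*11)*(-86) = 45 + (-2 - 22)*(-86) = 45 - 24*(-86) = 45 + 2064 = 2109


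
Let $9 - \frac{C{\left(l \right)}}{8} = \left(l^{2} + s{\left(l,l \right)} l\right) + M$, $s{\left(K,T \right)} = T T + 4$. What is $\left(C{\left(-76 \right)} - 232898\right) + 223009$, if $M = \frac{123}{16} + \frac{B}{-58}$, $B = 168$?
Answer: $\frac{200574247}{58} \approx 3.4582 \cdot 10^{6}$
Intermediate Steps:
$M = \frac{2223}{464}$ ($M = \frac{123}{16} + \frac{168}{-58} = 123 \cdot \frac{1}{16} + 168 \left(- \frac{1}{58}\right) = \frac{123}{16} - \frac{84}{29} = \frac{2223}{464} \approx 4.7909$)
$s{\left(K,T \right)} = 4 + T^{2}$ ($s{\left(K,T \right)} = T^{2} + 4 = 4 + T^{2}$)
$C{\left(l \right)} = \frac{1953}{58} - 8 l^{2} - 8 l \left(4 + l^{2}\right)$ ($C{\left(l \right)} = 72 - 8 \left(\left(l^{2} + \left(4 + l^{2}\right) l\right) + \frac{2223}{464}\right) = 72 - 8 \left(\left(l^{2} + l \left(4 + l^{2}\right)\right) + \frac{2223}{464}\right) = 72 - 8 \left(\frac{2223}{464} + l^{2} + l \left(4 + l^{2}\right)\right) = 72 - \left(\frac{2223}{58} + 8 l^{2} + 8 l \left(4 + l^{2}\right)\right) = \frac{1953}{58} - 8 l^{2} - 8 l \left(4 + l^{2}\right)$)
$\left(C{\left(-76 \right)} - 232898\right) + 223009 = \left(\left(\frac{1953}{58} - 8 \left(-76\right)^{2} - - 608 \left(4 + \left(-76\right)^{2}\right)\right) - 232898\right) + 223009 = \left(\left(\frac{1953}{58} - 46208 - - 608 \left(4 + 5776\right)\right) - 232898\right) + 223009 = \left(\left(\frac{1953}{58} - 46208 - \left(-608\right) 5780\right) - 232898\right) + 223009 = \left(\left(\frac{1953}{58} - 46208 + 3514240\right) - 232898\right) + 223009 = \left(\frac{201147809}{58} - 232898\right) + 223009 = \frac{187639725}{58} + 223009 = \frac{200574247}{58}$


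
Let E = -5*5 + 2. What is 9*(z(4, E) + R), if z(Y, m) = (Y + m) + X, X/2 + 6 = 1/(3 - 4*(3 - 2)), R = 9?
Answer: -216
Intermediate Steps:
E = -23 (E = -25 + 2 = -23)
X = -14 (X = -12 + 2/(3 - 4*(3 - 2)) = -12 + 2/(3 - 4*1) = -12 + 2/(3 - 4) = -12 + 2/(-1) = -12 + 2*(-1) = -12 - 2 = -14)
z(Y, m) = -14 + Y + m (z(Y, m) = (Y + m) - 14 = -14 + Y + m)
9*(z(4, E) + R) = 9*((-14 + 4 - 23) + 9) = 9*(-33 + 9) = 9*(-24) = -216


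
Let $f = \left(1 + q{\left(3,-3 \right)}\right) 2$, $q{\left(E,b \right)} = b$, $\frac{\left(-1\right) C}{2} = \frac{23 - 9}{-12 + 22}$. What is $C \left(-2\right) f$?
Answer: $- \frac{112}{5} \approx -22.4$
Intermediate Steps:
$C = - \frac{14}{5}$ ($C = - 2 \frac{23 - 9}{-12 + 22} = - 2 \cdot \frac{14}{10} = - 2 \cdot 14 \cdot \frac{1}{10} = \left(-2\right) \frac{7}{5} = - \frac{14}{5} \approx -2.8$)
$f = -4$ ($f = \left(1 - 3\right) 2 = \left(-2\right) 2 = -4$)
$C \left(-2\right) f = \left(- \frac{14}{5}\right) \left(-2\right) \left(-4\right) = \frac{28}{5} \left(-4\right) = - \frac{112}{5}$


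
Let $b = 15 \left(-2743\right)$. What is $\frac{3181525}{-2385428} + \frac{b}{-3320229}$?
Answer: $- \frac{3488414378055}{2640055741004} \approx -1.3213$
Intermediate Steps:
$b = -41145$
$\frac{3181525}{-2385428} + \frac{b}{-3320229} = \frac{3181525}{-2385428} - \frac{41145}{-3320229} = 3181525 \left(- \frac{1}{2385428}\right) - - \frac{13715}{1106743} = - \frac{3181525}{2385428} + \frac{13715}{1106743} = - \frac{3488414378055}{2640055741004}$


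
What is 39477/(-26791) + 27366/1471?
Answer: 675091839/39409561 ≈ 17.130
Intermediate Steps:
39477/(-26791) + 27366/1471 = 39477*(-1/26791) + 27366*(1/1471) = -39477/26791 + 27366/1471 = 675091839/39409561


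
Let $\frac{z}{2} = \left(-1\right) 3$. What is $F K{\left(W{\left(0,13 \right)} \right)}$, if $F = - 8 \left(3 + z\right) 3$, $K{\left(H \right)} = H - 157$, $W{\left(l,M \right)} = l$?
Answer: $-11304$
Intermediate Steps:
$z = -6$ ($z = 2 \left(\left(-1\right) 3\right) = 2 \left(-3\right) = -6$)
$K{\left(H \right)} = -157 + H$
$F = 72$ ($F = - 8 \left(3 - 6\right) 3 = - 8 \left(\left(-3\right) 3\right) = \left(-8\right) \left(-9\right) = 72$)
$F K{\left(W{\left(0,13 \right)} \right)} = 72 \left(-157 + 0\right) = 72 \left(-157\right) = -11304$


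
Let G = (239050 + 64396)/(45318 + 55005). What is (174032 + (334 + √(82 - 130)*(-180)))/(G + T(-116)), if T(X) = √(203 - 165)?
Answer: -2654078334235614/145189644793 + 877471117515207*√38/145189644793 - 3623293558440*I*√114/145189644793 + 10959340700880*I*√3/145189644793 ≈ 18975.0 - 135.71*I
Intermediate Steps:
T(X) = √38
G = 303446/100323 ≈ 3.0247
(174032 + (334 + √(82 - 130)*(-180)))/(G + T(-116)) = (174032 + (334 + √(82 - 130)*(-180)))/(303446/100323 + √38) = (174032 + (334 + √(-48)*(-180)))/(303446/100323 + √38) = (174032 + (334 + (4*I*√3)*(-180)))/(303446/100323 + √38) = (174032 + (334 - 720*I*√3))/(303446/100323 + √38) = (174366 - 720*I*√3)/(303446/100323 + √38)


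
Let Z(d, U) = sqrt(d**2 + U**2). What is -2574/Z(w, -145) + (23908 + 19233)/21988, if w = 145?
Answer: 43141/21988 - 1287*sqrt(2)/145 ≈ -10.590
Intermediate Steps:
Z(d, U) = sqrt(U**2 + d**2)
-2574/Z(w, -145) + (23908 + 19233)/21988 = -2574/sqrt((-145)**2 + 145**2) + (23908 + 19233)/21988 = -2574/sqrt(21025 + 21025) + 43141*(1/21988) = -2574*sqrt(2)/290 + 43141/21988 = -1287*sqrt(2)/145 + 43141/21988 = 43141/21988 - 1287*sqrt(2)/145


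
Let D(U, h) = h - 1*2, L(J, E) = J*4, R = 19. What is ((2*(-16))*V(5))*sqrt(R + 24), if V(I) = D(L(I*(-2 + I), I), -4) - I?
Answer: 352*sqrt(43) ≈ 2308.2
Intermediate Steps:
L(J, E) = 4*J
D(U, h) = -2 + h (D(U, h) = h - 2 = -2 + h)
V(I) = -6 - I (V(I) = (-2 - 4) - I = -6 - I)
((2*(-16))*V(5))*sqrt(R + 24) = ((2*(-16))*(-6 - 1*5))*sqrt(19 + 24) = (-32*(-6 - 5))*sqrt(43) = (-32*(-11))*sqrt(43) = 352*sqrt(43)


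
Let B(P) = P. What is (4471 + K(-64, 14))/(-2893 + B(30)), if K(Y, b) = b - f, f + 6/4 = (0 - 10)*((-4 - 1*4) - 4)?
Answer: -8733/5726 ≈ -1.5251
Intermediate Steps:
f = 237/2 (f = -3/2 + (0 - 10)*((-4 - 1*4) - 4) = -3/2 - 10*((-4 - 4) - 4) = -3/2 - 10*(-8 - 4) = -3/2 - 10*(-12) = -3/2 + 120 = 237/2 ≈ 118.50)
K(Y, b) = -237/2 + b (K(Y, b) = b - 1*237/2 = b - 237/2 = -237/2 + b)
(4471 + K(-64, 14))/(-2893 + B(30)) = (4471 + (-237/2 + 14))/(-2893 + 30) = (4471 - 209/2)/(-2863) = (8733/2)*(-1/2863) = -8733/5726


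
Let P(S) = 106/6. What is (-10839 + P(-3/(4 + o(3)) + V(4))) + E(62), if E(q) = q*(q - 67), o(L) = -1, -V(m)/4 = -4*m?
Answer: -33394/3 ≈ -11131.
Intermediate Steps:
V(m) = 16*m (V(m) = -(-16)*m = 16*m)
E(q) = q*(-67 + q)
P(S) = 53/3 (P(S) = 106*(⅙) = 53/3)
(-10839 + P(-3/(4 + o(3)) + V(4))) + E(62) = (-10839 + 53/3) + 62*(-67 + 62) = -32464/3 + 62*(-5) = -32464/3 - 310 = -33394/3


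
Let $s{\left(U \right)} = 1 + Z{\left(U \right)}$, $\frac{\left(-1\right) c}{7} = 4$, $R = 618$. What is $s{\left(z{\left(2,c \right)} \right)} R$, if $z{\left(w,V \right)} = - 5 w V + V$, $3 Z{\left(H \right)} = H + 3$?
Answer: $53148$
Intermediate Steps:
$Z{\left(H \right)} = 1 + \frac{H}{3}$ ($Z{\left(H \right)} = \frac{H + 3}{3} = \frac{3 + H}{3} = 1 + \frac{H}{3}$)
$c = -28$ ($c = \left(-7\right) 4 = -28$)
$z{\left(w,V \right)} = V - 5 V w$ ($z{\left(w,V \right)} = - 5 V w + V = V - 5 V w$)
$s{\left(U \right)} = 2 + \frac{U}{3}$ ($s{\left(U \right)} = 1 + \left(1 + \frac{U}{3}\right) = 2 + \frac{U}{3}$)
$s{\left(z{\left(2,c \right)} \right)} R = \left(2 + \frac{\left(-28\right) \left(1 - 10\right)}{3}\right) 618 = \left(2 + \frac{\left(-28\right) \left(-9\right)}{3}\right) 618 = \left(2 + \frac{1}{3} \cdot 252\right) 618 = \left(2 + 84\right) 618 = 86 \cdot 618 = 53148$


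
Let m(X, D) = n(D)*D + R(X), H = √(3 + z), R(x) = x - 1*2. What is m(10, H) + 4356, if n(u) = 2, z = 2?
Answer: 4364 + 2*√5 ≈ 4368.5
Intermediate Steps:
R(x) = -2 + x (R(x) = x - 2 = -2 + x)
H = √5 (H = √(3 + 2) = √5 ≈ 2.2361)
m(X, D) = -2 + X + 2*D (m(X, D) = 2*D + (-2 + X) = -2 + X + 2*D)
m(10, H) + 4356 = (-2 + 10 + 2*√5) + 4356 = (8 + 2*√5) + 4356 = 4364 + 2*√5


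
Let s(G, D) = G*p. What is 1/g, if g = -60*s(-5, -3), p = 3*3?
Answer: 1/2700 ≈ 0.00037037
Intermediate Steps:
p = 9
s(G, D) = 9*G (s(G, D) = G*9 = 9*G)
g = 2700 (g = -60*9*(-5) = -60*(-45) = -30*(-90) = 2700)
1/g = 1/2700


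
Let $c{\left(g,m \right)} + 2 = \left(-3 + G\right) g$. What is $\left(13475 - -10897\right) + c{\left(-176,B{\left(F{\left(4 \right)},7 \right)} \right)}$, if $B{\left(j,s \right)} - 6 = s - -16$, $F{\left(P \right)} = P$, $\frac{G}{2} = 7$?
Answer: $22434$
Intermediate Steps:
$G = 14$ ($G = 2 \cdot 7 = 14$)
$B{\left(j,s \right)} = 22 + s$ ($B{\left(j,s \right)} = 6 + \left(s - -16\right) = 6 + \left(s + 16\right) = 6 + \left(16 + s\right) = 22 + s$)
$c{\left(g,m \right)} = -2 + 11 g$ ($c{\left(g,m \right)} = -2 + \left(-3 + 14\right) g = -2 + 11 g$)
$\left(13475 - -10897\right) + c{\left(-176,B{\left(F{\left(4 \right)},7 \right)} \right)} = \left(13475 - -10897\right) + \left(-2 + 11 \left(-176\right)\right) = \left(13475 + 10897\right) - 1938 = 24372 - 1938 = 22434$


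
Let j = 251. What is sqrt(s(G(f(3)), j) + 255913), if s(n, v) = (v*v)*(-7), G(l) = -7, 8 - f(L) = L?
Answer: 3*I*sqrt(20566) ≈ 430.23*I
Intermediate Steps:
f(L) = 8 - L
s(n, v) = -7*v**2 (s(n, v) = v**2*(-7) = -7*v**2)
sqrt(s(G(f(3)), j) + 255913) = sqrt(-7*251**2 + 255913) = sqrt(-7*63001 + 255913) = sqrt(-441007 + 255913) = sqrt(-185094) = 3*I*sqrt(20566)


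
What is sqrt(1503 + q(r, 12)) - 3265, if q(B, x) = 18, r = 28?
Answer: -3226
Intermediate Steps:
sqrt(1503 + q(r, 12)) - 3265 = sqrt(1503 + 18) - 3265 = sqrt(1521) - 3265 = 39 - 3265 = -3226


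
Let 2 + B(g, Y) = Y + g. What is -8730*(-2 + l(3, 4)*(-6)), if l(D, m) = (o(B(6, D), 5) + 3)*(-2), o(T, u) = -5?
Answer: 226980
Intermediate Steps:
B(g, Y) = -2 + Y + g (B(g, Y) = -2 + (Y + g) = -2 + Y + g)
l(D, m) = 4 (l(D, m) = (-5 + 3)*(-2) = -2*(-2) = 4)
-8730*(-2 + l(3, 4)*(-6)) = -8730*(-2 + 4*(-6)) = -8730*(-2 - 24) = -8730*(-26) = 226980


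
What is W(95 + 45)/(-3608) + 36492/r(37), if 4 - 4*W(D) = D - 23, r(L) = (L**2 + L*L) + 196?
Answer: 87830681/7057248 ≈ 12.445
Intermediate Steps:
r(L) = 196 + 2*L**2 (r(L) = (L**2 + L**2) + 196 = 2*L**2 + 196 = 196 + 2*L**2)
W(D) = 27/4 - D/4 (W(D) = 1 - (D - 23)/4 = 1 - (-23 + D)/4 = 1 + (23/4 - D/4) = 27/4 - D/4)
W(95 + 45)/(-3608) + 36492/r(37) = (27/4 - (95 + 45)/4)/(-3608) + 36492/(196 + 2*37**2) = (27/4 - 1/4*140)*(-1/3608) + 36492/(196 + 2*1369) = (27/4 - 35)*(-1/3608) + 36492/(196 + 2738) = -113/4*(-1/3608) + 36492/2934 = 113/14432 + 36492*(1/2934) = 113/14432 + 6082/489 = 87830681/7057248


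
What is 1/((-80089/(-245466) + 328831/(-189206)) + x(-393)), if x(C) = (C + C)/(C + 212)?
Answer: 2101574709819/6159426390446 ≈ 0.34120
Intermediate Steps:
x(C) = 2*C/(212 + C) (x(C) = (2*C)/(212 + C) = 2*C/(212 + C))
1/((-80089/(-245466) + 328831/(-189206)) + x(-393)) = 1/((-80089/(-245466) + 328831/(-189206)) + 2*(-393)/(212 - 393)) = 1/((-80089*(-1/245466) + 328831*(-1/189206)) + 2*(-393)/(-181)) = 1/((80089/245466 - 328831/189206) + 2*(-393)*(-1/181)) = 1/(-16390877728/11610909999 + 786/181) = 1/(6159426390446/2101574709819) = 2101574709819/6159426390446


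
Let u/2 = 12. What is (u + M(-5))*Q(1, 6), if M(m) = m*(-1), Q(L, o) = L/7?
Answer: 29/7 ≈ 4.1429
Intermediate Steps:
Q(L, o) = L/7 (Q(L, o) = L*(⅐) = L/7)
M(m) = -m
u = 24 (u = 2*12 = 24)
(u + M(-5))*Q(1, 6) = (24 - 1*(-5))*((⅐)*1) = (24 + 5)*(⅐) = 29*(⅐) = 29/7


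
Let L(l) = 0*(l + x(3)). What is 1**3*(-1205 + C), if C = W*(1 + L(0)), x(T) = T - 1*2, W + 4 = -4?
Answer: -1213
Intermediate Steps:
W = -8 (W = -4 - 4 = -8)
x(T) = -2 + T (x(T) = T - 2 = -2 + T)
L(l) = 0 (L(l) = 0*(l + (-2 + 3)) = 0*(l + 1) = 0*(1 + l) = 0)
C = -8 (C = -8*(1 + 0) = -8*1 = -8)
1**3*(-1205 + C) = 1**3*(-1205 - 8) = 1*(-1213) = -1213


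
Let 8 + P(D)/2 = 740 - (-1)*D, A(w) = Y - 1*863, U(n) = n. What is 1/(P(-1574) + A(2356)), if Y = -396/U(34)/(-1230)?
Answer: -3485/8876262 ≈ -0.00039262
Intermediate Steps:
Y = 33/3485 (Y = -396/34/(-1230) = -396*1/34*(-1/1230) = -198/17*(-1/1230) = 33/3485 ≈ 0.0094692)
A(w) = -3007522/3485 (A(w) = 33/3485 - 1*863 = 33/3485 - 863 = -3007522/3485)
P(D) = 1464 + 2*D (P(D) = -16 + 2*(740 - (-1)*D) = -16 + 2*(740 + D) = -16 + (1480 + 2*D) = 1464 + 2*D)
1/(P(-1574) + A(2356)) = 1/((1464 + 2*(-1574)) - 3007522/3485) = 1/((1464 - 3148) - 3007522/3485) = 1/(-1684 - 3007522/3485) = 1/(-8876262/3485) = -3485/8876262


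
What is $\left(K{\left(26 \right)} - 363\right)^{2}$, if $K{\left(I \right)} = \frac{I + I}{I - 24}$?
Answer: $113569$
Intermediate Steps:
$K{\left(I \right)} = \frac{2 I}{-24 + I}$
$\left(K{\left(26 \right)} - 363\right)^{2} = \left(2 \cdot 26 \frac{1}{-24 + 26} - 363\right)^{2} = \left(2 \cdot 26 \cdot \frac{1}{2} - 363\right)^{2} = \left(26 - 363\right)^{2} = \left(-337\right)^{2} = 113569$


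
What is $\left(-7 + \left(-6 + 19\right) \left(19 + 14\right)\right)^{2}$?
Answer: $178084$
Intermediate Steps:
$\left(-7 + \left(-6 + 19\right) \left(19 + 14\right)\right)^{2} = \left(-7 + 13 \cdot 33\right)^{2} = \left(-7 + 429\right)^{2} = 422^{2} = 178084$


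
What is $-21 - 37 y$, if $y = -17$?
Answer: $608$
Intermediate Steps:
$-21 - 37 y = -21 - -629 = -21 + 629 = 608$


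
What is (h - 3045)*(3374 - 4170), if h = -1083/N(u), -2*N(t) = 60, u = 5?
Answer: 11975422/5 ≈ 2.3951e+6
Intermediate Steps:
N(t) = -30 (N(t) = -½*60 = -30)
h = 361/10 (h = -1083/(-30) = -1083*(-1/30) = 361/10 ≈ 36.100)
(h - 3045)*(3374 - 4170) = (361/10 - 3045)*(3374 - 4170) = -30089/10*(-796) = 11975422/5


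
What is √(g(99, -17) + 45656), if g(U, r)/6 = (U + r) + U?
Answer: √46742 ≈ 216.20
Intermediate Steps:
g(U, r) = 6*r + 12*U (g(U, r) = 6*((U + r) + U) = 6*(r + 2*U) = 6*r + 12*U)
√(g(99, -17) + 45656) = √((6*(-17) + 12*99) + 45656) = √((-102 + 1188) + 45656) = √(1086 + 45656) = √46742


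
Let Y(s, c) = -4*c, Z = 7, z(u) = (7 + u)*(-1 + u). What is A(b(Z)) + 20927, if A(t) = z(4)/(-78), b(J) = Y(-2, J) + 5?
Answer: 544091/26 ≈ 20927.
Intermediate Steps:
z(u) = (-1 + u)*(7 + u)
b(J) = 5 - 4*J (b(J) = -4*J + 5 = 5 - 4*J)
A(t) = -11/26 (A(t) = (-7 + 4**2 + 6*4)/(-78) = (-7 + 16 + 24)*(-1/78) = 33*(-1/78) = -11/26)
A(b(Z)) + 20927 = -11/26 + 20927 = 544091/26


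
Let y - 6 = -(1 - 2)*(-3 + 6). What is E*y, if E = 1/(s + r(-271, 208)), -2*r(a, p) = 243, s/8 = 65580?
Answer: 6/349679 ≈ 1.7159e-5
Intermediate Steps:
s = 524640 (s = 8*65580 = 524640)
r(a, p) = -243/2 (r(a, p) = -½*243 = -243/2)
E = 2/1049037 (E = 1/(524640 - 243/2) = 1/(1049037/2) = 2/1049037 ≈ 1.9065e-6)
y = 9 (y = 6 - (1 - 2)*(-3 + 6) = 6 - (-1)*3 = 6 - 1*(-3) = 6 + 3 = 9)
E*y = (2/1049037)*9 = 6/349679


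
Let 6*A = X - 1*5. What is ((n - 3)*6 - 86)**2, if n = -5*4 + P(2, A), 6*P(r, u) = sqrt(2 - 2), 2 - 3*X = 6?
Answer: 50176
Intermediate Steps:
X = -4/3 (X = 2/3 - 1/3*6 = 2/3 - 2 = -4/3 ≈ -1.3333)
A = -19/18 (A = (-4/3 - 1*5)/6 = (-4/3 - 5)/6 = (1/6)*(-19/3) = -19/18 ≈ -1.0556)
P(r, u) = 0 (P(r, u) = sqrt(2 - 2)/6 = sqrt(0)/6 = (1/6)*0 = 0)
n = -20 (n = -5*4 + 0 = -20 + 0 = -20)
((n - 3)*6 - 86)**2 = ((-20 - 3)*6 - 86)**2 = (-23*6 - 86)**2 = (-138 - 86)**2 = (-224)**2 = 50176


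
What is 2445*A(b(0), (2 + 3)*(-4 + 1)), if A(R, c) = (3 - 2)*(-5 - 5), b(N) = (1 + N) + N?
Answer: -24450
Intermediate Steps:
b(N) = 1 + 2*N
A(R, c) = -10 (A(R, c) = 1*(-10) = -10)
2445*A(b(0), (2 + 3)*(-4 + 1)) = 2445*(-10) = -24450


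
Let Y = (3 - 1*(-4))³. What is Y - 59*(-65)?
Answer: 4178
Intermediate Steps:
Y = 343 (Y = (3 + 4)³ = 7³ = 343)
Y - 59*(-65) = 343 - 59*(-65) = 343 + 3835 = 4178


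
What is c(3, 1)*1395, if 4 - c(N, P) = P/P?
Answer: 4185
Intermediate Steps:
c(N, P) = 3 (c(N, P) = 4 - P/P = 4 - 1*1 = 4 - 1 = 3)
c(3, 1)*1395 = 3*1395 = 4185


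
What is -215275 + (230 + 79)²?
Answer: -119794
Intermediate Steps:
-215275 + (230 + 79)² = -215275 + 309² = -215275 + 95481 = -119794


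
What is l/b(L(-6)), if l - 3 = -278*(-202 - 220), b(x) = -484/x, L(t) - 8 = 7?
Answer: -1759785/484 ≈ -3635.9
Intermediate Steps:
L(t) = 15 (L(t) = 8 + 7 = 15)
l = 117319 (l = 3 - 278*(-202 - 220) = 3 - 278*(-422) = 3 + 117316 = 117319)
l/b(L(-6)) = 117319/((-484/15)) = 117319/((-484*1/15)) = 117319/(-484/15) = 117319*(-15/484) = -1759785/484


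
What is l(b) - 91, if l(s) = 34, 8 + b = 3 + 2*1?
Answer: -57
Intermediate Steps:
b = -3 (b = -8 + (3 + 2*1) = -8 + (3 + 2) = -8 + 5 = -3)
l(b) - 91 = 34 - 91 = -57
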